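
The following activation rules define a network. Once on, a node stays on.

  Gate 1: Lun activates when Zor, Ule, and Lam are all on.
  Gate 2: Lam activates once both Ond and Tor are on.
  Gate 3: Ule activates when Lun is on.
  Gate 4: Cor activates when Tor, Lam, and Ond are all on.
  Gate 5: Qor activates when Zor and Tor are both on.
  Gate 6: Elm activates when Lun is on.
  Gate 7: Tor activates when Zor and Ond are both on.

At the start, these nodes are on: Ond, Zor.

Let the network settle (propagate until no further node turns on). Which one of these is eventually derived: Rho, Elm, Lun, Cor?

Cor

Gate 7: Zor and Ond on → Tor on.
Gate 2: Ond and Tor on → Lam on.
Tor, Lam, and Ond are on, so Cor activates (Gate 4).
Lun would need Zor, Ule, and Lam (Gate 1), but Ule never turns on. No rule produces Rho, and it is not given. Elm would need Lun (Gate 6), but Lun never turns on.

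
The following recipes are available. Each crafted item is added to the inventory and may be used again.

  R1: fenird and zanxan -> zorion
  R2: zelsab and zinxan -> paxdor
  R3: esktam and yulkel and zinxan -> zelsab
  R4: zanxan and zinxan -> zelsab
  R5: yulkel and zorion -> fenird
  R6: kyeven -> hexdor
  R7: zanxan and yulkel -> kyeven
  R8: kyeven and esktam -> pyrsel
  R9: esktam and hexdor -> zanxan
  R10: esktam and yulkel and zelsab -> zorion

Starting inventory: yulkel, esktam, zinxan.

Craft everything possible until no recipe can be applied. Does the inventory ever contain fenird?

Yes

esktam and yulkel and zinxan -> zelsab (R3).
Using R10, esktam, yulkel, and zelsab make zorion.
Using R5, yulkel and zorion make fenird.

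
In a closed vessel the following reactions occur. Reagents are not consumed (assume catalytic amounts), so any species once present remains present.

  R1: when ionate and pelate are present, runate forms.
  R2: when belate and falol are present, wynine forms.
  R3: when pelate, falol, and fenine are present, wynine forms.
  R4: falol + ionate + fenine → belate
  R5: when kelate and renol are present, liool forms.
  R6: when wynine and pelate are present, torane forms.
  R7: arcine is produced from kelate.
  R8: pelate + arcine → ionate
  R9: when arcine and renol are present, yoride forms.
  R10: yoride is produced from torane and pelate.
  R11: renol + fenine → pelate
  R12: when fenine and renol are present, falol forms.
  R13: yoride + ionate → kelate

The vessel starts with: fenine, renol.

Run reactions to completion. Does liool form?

No

liool would need kelate and renol (R5), but kelate never forms.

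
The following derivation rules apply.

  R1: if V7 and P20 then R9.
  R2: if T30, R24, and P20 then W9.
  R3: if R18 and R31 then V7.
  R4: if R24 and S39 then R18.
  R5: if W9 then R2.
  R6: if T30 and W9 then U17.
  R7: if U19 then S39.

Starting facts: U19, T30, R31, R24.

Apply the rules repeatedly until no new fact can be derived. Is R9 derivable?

No

R9 would need V7 and P20 (R1), but P20 is never established.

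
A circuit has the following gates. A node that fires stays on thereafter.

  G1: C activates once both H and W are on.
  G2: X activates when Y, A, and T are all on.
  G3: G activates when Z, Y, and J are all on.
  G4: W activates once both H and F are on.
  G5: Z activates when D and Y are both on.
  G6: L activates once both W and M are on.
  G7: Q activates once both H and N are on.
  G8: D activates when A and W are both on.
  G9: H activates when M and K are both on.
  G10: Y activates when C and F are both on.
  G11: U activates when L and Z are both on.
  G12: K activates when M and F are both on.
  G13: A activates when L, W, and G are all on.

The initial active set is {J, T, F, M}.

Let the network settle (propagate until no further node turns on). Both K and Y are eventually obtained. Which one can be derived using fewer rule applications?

K

K: M and F are on, so K activates (G12). [1 rule application]
Y: G12: M and F on → K on. M and K are on, so H activates (G9). H and F are on, so W activates (G4). H and W are on, so C activates (G1). G10: C and F on → Y on. [5 rule applications]
K needs fewer.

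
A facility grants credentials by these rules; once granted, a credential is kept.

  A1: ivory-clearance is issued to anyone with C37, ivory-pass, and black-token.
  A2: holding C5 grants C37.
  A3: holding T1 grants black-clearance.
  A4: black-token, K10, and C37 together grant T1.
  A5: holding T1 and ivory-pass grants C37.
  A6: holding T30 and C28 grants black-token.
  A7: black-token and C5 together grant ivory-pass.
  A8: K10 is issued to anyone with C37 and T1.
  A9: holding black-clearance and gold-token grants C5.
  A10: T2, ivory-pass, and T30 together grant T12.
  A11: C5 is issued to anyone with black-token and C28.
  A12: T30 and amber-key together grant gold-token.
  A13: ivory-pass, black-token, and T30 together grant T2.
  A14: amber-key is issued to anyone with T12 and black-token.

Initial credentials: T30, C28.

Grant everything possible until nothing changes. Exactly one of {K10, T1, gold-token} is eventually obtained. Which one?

Holding T30 and C28 grants black-token (A6).
Holding black-token and C28 grants C5 (A11).
Holding black-token and C5 grants ivory-pass (A7).
Holding ivory-pass, black-token, and T30 grants T2 (A13).
Holding T2, ivory-pass, and T30 grants T12 (A10).
Holding T12 and black-token grants amber-key (A14).
Holding T30 and amber-key grants gold-token (A12).
T1 would need black-token, K10, and C37 (A4), but K10 is never granted. K10 would need C37 and T1 (A8), but T1 is never granted.

gold-token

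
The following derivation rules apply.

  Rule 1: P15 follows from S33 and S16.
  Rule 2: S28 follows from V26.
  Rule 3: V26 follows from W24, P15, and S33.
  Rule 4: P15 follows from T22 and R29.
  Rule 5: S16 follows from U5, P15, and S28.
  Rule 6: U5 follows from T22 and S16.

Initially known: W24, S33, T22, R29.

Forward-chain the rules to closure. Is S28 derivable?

From T22 and R29, Rule 4 gives P15.
From W24, P15, and S33, Rule 3 gives V26.
V26 holds, so S28 follows (Rule 2).

Yes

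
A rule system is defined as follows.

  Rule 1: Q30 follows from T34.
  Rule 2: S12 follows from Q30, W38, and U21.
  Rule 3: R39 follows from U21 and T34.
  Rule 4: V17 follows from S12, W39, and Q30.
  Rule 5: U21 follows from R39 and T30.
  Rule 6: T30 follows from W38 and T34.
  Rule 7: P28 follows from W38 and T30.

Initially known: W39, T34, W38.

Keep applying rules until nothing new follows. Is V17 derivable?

No

V17 would need S12, W39, and Q30 (Rule 4), but S12 is never established.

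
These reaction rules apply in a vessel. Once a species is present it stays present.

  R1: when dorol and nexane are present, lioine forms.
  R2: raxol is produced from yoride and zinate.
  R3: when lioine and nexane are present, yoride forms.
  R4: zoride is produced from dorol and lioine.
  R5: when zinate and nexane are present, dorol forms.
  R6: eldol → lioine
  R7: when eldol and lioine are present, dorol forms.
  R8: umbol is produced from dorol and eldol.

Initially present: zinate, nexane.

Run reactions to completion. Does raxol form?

zinate and nexane present → dorol forms (R5).
dorol and nexane present → lioine forms (R1).
lioine and nexane present → yoride forms (R3).
yoride and zinate present → raxol forms (R2).

Yes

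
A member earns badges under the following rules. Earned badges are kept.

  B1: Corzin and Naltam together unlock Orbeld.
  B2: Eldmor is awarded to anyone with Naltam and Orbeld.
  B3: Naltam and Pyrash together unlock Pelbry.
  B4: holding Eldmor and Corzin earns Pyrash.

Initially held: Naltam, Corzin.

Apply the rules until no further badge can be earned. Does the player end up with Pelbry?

Yes

With Corzin and Naltam, Orbeld is earned (B1).
With Naltam and Orbeld, Eldmor is earned (B2).
With Eldmor and Corzin, Pyrash is earned (B4).
With Naltam and Pyrash, Pelbry is earned (B3).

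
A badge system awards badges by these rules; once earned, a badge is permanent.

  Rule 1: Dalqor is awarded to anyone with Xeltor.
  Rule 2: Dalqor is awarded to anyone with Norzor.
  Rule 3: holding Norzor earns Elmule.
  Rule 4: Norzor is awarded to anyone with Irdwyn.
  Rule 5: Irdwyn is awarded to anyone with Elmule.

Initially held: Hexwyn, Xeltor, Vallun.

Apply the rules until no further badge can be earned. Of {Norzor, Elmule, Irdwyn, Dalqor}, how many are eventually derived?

1

With Xeltor, Dalqor is earned (Rule 1).
Norzor would need Irdwyn (Rule 4), but Irdwyn is never earned.
Elmule would need Norzor (Rule 3), but Norzor is never earned.
Irdwyn would need Elmule (Rule 5), but Elmule is never earned.
Dalqor: reached.
Reached: Dalqor — 1 of the 4.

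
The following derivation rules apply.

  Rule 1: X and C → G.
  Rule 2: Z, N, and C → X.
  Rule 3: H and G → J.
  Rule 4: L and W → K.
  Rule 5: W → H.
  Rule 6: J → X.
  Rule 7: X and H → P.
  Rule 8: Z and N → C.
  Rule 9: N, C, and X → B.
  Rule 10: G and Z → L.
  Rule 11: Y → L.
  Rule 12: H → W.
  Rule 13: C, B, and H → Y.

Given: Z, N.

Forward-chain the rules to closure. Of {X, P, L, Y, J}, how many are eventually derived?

From Z and N, Rule 8 gives C.
From Z, N, and C, Rule 2 gives X.
X and C hold, so G follows (Rule 1).
From G and Z, Rule 10 gives L.
X: reached.
P would need X and H (Rule 7), but H is never established.
L: reached.
Y would need C, B, and H (Rule 13), but H is never established.
J would need H and G (Rule 3), but H is never established.
Reached: X and L — 2 of the 5.

2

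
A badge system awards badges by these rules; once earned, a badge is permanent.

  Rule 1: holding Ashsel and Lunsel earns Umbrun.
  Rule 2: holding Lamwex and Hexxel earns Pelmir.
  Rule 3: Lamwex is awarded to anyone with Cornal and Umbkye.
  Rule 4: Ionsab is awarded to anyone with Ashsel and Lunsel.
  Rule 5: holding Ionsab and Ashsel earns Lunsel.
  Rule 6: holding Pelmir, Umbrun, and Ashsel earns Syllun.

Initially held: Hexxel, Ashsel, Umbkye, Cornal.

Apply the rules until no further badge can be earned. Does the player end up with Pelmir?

With Cornal and Umbkye, Lamwex is earned (Rule 3).
With Lamwex and Hexxel, Pelmir is earned (Rule 2).

Yes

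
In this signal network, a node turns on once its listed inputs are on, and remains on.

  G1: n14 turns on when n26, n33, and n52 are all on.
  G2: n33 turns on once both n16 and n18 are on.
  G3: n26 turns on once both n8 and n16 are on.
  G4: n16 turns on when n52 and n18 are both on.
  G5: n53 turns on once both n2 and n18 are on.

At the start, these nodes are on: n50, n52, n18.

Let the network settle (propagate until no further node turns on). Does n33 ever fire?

G4: n52 and n18 on → n16 on.
n16 and n18 are on, so n33 turns on (G2).

Yes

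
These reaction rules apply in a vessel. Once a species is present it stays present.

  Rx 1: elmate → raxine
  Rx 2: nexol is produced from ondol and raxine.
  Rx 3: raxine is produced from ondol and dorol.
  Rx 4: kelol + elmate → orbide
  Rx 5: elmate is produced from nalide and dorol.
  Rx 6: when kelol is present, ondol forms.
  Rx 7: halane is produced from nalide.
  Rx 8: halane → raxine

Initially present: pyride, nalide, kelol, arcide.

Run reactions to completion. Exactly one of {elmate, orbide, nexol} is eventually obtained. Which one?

nalide present → halane forms (Rx 7).
kelol present → ondol forms (Rx 6).
halane present → raxine forms (Rx 8).
ondol and raxine present → nexol forms (Rx 2).
elmate would need nalide and dorol (Rx 5), but dorol never forms. orbide would need kelol and elmate (Rx 4), but elmate never forms.

nexol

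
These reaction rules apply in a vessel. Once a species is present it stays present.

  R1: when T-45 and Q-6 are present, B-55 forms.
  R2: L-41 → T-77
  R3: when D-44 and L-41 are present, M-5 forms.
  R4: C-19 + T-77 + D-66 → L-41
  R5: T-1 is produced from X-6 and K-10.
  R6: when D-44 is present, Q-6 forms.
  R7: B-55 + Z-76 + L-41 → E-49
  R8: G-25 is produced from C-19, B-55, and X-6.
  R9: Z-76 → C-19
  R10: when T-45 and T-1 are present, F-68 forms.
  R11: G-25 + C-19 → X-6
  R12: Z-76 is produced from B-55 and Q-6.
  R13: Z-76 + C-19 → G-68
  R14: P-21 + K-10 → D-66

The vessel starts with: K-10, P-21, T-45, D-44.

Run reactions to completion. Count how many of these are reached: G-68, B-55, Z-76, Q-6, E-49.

D-44 present → Q-6 forms (R6).
T-45 and Q-6 present → B-55 forms (R1).
B-55 and Q-6 present → Z-76 forms (R12).
Z-76 present → C-19 forms (R9).
Z-76 and C-19 present → G-68 forms (R13).
G-68: reached.
B-55: reached.
Z-76: reached.
Q-6: reached.
E-49 would need B-55, Z-76, and L-41 (R7), but L-41 never forms.
Reached: G-68, B-55, Z-76, and Q-6 — 4 of the 5.

4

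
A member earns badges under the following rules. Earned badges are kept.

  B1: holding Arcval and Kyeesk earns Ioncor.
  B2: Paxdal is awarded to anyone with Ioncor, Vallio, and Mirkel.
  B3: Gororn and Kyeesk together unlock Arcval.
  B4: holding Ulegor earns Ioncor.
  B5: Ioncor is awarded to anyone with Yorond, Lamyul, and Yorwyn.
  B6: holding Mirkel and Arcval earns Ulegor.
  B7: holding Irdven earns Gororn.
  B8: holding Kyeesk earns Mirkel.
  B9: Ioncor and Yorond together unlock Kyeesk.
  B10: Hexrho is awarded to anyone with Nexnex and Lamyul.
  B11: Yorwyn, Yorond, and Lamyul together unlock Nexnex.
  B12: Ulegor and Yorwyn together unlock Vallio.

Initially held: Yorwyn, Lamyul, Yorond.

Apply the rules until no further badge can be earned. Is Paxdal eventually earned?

Paxdal would need Ioncor, Vallio, and Mirkel (B2), but Vallio is never earned.

No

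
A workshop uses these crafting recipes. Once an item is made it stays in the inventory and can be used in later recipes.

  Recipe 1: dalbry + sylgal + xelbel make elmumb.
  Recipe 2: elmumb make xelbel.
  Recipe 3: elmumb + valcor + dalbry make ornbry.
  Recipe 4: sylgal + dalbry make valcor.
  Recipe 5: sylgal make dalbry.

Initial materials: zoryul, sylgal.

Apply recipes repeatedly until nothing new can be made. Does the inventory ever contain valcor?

Using Recipe 5, sylgal makes dalbry.
Using Recipe 4, sylgal and dalbry make valcor.

Yes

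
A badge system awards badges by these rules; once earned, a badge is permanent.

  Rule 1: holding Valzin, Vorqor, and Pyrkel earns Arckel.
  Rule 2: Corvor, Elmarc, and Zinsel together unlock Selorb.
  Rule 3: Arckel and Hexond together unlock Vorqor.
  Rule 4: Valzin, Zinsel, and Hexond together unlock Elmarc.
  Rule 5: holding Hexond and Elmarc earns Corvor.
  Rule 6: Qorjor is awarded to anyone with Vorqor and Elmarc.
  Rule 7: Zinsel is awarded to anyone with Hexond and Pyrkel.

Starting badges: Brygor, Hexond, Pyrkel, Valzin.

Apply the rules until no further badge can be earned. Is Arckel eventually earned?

Arckel would need Valzin, Vorqor, and Pyrkel (Rule 1), but Vorqor is never earned.

No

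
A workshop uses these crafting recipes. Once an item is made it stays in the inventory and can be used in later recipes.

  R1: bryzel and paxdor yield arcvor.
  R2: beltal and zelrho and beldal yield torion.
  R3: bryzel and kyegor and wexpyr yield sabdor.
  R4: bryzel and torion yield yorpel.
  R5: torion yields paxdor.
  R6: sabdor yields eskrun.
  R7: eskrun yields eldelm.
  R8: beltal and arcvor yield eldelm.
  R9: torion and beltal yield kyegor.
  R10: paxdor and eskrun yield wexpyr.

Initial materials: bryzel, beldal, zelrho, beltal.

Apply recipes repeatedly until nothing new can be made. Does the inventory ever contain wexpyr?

wexpyr would need paxdor and eskrun (R10), but eskrun is never obtained.

No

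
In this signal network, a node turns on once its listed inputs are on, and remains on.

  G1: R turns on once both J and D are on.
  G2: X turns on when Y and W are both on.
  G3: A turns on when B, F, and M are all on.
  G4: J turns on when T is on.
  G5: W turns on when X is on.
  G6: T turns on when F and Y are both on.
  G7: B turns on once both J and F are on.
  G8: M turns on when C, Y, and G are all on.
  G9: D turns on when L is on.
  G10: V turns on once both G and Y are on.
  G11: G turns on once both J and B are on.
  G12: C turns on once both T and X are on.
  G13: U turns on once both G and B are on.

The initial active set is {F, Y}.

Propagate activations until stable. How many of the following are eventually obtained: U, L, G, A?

2

G6: F and Y on → T on.
T is on, so J turns on (G4).
G7: J and F on → B on.
G11: J and B on → G on.
G13: G and B on → U on.
U: reached.
No rule produces L, and it is not given.
G: reached.
A would need B, F, and M (G3), but M never turns on.
Reached: U and G — 2 of the 4.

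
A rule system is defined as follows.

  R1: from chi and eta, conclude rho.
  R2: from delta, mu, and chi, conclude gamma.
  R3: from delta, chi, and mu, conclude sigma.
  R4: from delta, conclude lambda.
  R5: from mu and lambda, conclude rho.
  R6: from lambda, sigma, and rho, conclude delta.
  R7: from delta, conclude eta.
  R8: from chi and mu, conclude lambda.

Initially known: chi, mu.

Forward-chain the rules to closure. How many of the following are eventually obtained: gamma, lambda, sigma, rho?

2

chi and mu hold, so lambda follows (R8).
mu and lambda hold, so rho follows (R5).
gamma would need delta, mu, and chi (R2), but delta is never established.
lambda: reached.
sigma would need delta, chi, and mu (R3), but delta is never established.
rho: reached.
Reached: lambda and rho — 2 of the 4.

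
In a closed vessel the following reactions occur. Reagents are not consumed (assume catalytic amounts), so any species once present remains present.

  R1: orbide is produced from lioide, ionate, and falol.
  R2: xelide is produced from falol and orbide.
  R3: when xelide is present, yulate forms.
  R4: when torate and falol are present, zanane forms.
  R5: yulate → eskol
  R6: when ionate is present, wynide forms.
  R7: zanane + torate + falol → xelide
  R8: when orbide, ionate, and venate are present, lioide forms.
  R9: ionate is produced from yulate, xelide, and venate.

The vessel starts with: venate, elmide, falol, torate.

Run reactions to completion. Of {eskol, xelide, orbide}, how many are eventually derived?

torate and falol present → zanane forms (R4).
zanane, torate, and falol present → xelide forms (R7).
xelide present → yulate forms (R3).
yulate present → eskol forms (R5).
eskol: reached.
xelide: reached.
orbide would need lioide, ionate, and falol (R1), but lioide never forms.
Reached: eskol and xelide — 2 of the 3.

2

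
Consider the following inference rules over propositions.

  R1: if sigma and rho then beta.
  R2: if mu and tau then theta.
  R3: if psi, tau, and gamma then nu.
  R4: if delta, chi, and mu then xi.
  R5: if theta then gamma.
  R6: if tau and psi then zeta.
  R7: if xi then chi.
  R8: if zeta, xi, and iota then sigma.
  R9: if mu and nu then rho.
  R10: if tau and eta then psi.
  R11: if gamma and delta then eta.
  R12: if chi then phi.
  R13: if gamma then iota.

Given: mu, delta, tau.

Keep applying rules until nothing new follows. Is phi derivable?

No

phi would need chi (R12), but chi is never established.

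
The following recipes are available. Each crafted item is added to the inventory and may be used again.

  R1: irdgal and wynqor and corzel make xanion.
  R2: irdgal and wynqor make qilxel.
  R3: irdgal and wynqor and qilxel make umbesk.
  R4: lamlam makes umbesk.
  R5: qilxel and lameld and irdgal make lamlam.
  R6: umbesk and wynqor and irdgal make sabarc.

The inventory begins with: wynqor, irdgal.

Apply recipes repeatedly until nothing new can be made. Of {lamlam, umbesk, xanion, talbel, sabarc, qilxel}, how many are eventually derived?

Using R2, irdgal and wynqor make qilxel.
irdgal and wynqor and qilxel → umbesk (R3).
Using R6, umbesk, wynqor, and irdgal make sabarc.
lamlam would need qilxel, lameld, and irdgal (R5), but lameld is never obtained.
umbesk: reached.
xanion would need irdgal, wynqor, and corzel (R1), but corzel is never obtained.
No rule produces talbel, and it is not given.
sabarc: reached.
qilxel: reached.
Reached: umbesk, sabarc, and qilxel — 3 of the 6.

3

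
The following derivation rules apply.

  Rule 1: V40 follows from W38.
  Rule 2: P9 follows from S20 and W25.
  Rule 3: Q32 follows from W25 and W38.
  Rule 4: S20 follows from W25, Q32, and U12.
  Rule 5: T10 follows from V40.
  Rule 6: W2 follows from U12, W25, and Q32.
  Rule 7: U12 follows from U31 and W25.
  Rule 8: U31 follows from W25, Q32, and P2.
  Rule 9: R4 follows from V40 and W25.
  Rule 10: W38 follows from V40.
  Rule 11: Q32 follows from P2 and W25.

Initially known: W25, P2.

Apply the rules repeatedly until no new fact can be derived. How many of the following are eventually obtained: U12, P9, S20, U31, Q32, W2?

6

P2 and W25 hold, so Q32 follows (Rule 11).
W25, Q32, and P2 hold, so U31 follows (Rule 8).
U31 and W25 hold, so U12 follows (Rule 7).
W25, Q32, and U12 hold, so S20 follows (Rule 4).
From U12, W25, and Q32, Rule 6 gives W2.
From S20 and W25, Rule 2 gives P9.
U12: reached.
P9: reached.
S20: reached.
U31: reached.
Q32: reached.
W2: reached.
All 6 are reached.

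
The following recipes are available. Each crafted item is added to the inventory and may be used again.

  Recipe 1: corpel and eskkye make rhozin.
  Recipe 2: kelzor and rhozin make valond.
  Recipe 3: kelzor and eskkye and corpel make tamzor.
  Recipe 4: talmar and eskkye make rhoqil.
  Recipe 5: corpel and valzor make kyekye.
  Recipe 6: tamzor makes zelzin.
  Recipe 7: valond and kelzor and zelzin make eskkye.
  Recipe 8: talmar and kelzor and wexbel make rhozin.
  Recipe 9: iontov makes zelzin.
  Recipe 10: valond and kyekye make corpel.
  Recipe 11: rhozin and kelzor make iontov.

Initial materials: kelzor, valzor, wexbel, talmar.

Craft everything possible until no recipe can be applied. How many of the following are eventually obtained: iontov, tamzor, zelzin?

Using Recipe 8, talmar, kelzor, and wexbel make rhozin.
rhozin and kelzor → iontov (Recipe 11).
iontov → zelzin (Recipe 9).
iontov: reached.
tamzor would need kelzor, eskkye, and corpel (Recipe 3), but corpel is never obtained.
zelzin: reached.
Reached: iontov and zelzin — 2 of the 3.

2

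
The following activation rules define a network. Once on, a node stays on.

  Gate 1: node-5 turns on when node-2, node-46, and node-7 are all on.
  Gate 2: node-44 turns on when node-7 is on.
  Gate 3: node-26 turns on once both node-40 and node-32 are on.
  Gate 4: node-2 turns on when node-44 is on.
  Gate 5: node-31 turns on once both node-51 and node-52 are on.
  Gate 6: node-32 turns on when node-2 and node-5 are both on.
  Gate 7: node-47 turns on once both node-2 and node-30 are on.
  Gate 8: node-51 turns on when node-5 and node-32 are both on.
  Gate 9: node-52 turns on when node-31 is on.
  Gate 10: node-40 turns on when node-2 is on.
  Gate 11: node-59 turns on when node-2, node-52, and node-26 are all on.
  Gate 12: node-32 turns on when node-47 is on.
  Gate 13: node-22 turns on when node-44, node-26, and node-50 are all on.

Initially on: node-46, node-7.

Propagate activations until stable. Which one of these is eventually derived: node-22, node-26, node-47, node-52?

node-7 is on, so node-44 turns on (Gate 2).
node-44 is on, so node-2 turns on (Gate 4).
Gate 1: node-2, node-46, and node-7 on → node-5 on.
node-2 is on, so node-40 turns on (Gate 10).
Gate 6: node-2 and node-5 on → node-32 on.
Gate 3: node-40 and node-32 on → node-26 on.
node-52 would need node-31 (Gate 9), but node-31 never turns on. node-47 would need node-2 and node-30 (Gate 7), but node-30 never turns on. node-22 would need node-44, node-26, and node-50 (Gate 13), but node-50 never turns on.

node-26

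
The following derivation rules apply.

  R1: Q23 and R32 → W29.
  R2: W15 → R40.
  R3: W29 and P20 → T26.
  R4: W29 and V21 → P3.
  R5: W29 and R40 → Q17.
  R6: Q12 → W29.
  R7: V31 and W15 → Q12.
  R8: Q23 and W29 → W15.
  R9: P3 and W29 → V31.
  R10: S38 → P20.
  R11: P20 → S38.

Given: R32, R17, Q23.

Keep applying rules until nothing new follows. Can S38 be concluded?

No

S38 would need P20 (R11), but P20 is never established.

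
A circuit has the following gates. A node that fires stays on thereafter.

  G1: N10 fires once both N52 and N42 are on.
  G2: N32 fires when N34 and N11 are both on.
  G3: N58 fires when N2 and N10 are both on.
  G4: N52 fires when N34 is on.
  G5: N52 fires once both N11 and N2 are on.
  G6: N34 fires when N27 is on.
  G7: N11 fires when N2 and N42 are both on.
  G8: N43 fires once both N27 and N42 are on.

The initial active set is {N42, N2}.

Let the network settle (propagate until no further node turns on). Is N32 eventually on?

N32 would need N34 and N11 (G2), but N34 never turns on.

No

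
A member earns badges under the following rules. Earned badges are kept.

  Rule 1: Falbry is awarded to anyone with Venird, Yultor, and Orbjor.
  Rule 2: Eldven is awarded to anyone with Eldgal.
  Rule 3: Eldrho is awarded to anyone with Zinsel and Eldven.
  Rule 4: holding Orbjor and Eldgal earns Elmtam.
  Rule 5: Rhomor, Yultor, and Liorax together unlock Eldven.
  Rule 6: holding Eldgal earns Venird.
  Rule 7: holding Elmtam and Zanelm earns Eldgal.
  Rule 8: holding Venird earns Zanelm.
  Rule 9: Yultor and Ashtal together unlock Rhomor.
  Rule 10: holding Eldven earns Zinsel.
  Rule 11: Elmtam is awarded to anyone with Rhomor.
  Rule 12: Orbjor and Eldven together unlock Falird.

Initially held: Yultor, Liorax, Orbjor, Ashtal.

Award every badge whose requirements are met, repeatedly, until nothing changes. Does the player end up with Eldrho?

With Yultor and Ashtal, Rhomor is earned (Rule 9).
With Rhomor, Yultor, and Liorax, Eldven is earned (Rule 5).
With Eldven, Zinsel is earned (Rule 10).
With Zinsel and Eldven, Eldrho is earned (Rule 3).

Yes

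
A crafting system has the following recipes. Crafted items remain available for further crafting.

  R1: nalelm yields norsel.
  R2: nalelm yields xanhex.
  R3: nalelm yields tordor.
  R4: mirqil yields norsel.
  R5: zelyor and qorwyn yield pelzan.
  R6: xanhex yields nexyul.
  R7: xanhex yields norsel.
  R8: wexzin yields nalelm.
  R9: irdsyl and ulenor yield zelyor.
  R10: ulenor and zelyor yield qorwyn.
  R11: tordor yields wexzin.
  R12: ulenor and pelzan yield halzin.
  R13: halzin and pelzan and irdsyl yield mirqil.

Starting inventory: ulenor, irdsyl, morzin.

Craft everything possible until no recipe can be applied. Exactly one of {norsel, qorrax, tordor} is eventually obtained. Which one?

irdsyl and ulenor → zelyor (R9).
Using R10, ulenor and zelyor make qorwyn.
zelyor and qorwyn → pelzan (R5).
ulenor and pelzan → halzin (R12).
Using R13, halzin, pelzan, and irdsyl make mirqil.
mirqil → norsel (R4).
tordor would need nalelm (R3), but nalelm is never obtained. No rule produces qorrax, and it is not given.

norsel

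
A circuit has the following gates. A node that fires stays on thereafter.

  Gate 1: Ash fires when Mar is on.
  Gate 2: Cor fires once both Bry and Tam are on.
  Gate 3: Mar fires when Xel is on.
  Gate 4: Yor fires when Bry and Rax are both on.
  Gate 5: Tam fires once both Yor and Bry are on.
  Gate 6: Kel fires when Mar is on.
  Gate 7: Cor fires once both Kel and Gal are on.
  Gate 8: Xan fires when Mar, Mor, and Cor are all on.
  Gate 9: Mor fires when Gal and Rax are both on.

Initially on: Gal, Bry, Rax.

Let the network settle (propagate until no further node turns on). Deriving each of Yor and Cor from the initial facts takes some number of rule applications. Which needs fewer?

Yor

Yor: Bry and Rax are on, so Yor fires (Gate 4). [1 rule application]
Cor: Bry and Rax are on, so Yor fires (Gate 4). Yor and Bry are on, so Tam fires (Gate 5). Bry and Tam are on, so Cor fires (Gate 2). [3 rule applications]
Yor needs fewer.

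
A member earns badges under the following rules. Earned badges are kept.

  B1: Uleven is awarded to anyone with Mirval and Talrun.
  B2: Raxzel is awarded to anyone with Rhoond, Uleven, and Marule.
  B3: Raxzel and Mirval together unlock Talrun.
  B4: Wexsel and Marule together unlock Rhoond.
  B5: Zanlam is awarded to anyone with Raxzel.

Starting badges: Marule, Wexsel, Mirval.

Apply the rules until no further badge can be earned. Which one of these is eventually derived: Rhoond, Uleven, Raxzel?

Rhoond

With Wexsel and Marule, Rhoond is earned (B4).
Raxzel would need Rhoond, Uleven, and Marule (B2), but Uleven is never earned. Uleven would need Mirval and Talrun (B1), but Talrun is never earned.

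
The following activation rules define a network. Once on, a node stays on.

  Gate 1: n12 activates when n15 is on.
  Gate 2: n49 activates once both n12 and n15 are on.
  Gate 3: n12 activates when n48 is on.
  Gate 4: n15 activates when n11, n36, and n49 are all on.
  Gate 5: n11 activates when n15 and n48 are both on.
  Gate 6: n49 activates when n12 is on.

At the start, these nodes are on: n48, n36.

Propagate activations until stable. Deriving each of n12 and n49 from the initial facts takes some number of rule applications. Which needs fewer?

n12

n12: n48 is on, so n12 activates (Gate 3). [1 rule application]
n49: Gate 3: n48 on → n12 on. n12 is on, so n49 activates (Gate 6). [2 rule applications]
n12 needs fewer.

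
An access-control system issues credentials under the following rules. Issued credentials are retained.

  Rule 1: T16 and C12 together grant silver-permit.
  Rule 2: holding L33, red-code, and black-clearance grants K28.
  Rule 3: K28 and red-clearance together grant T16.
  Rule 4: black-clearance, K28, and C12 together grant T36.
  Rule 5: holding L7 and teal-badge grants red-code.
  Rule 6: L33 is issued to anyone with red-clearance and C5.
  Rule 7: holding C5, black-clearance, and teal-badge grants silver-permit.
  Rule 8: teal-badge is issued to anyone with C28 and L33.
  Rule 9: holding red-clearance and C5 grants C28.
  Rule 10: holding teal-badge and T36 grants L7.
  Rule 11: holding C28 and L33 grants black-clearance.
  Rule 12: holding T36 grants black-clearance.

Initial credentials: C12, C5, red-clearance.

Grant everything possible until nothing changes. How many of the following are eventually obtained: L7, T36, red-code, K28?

0

L7 would need teal-badge and T36 (Rule 10), but T36 is never granted.
T36 would need black-clearance, K28, and C12 (Rule 4), but K28 is never granted.
red-code would need L7 and teal-badge (Rule 5), but L7 is never granted.
K28 would need L33, red-code, and black-clearance (Rule 2), but red-code is never granted.
None of the 4 are reached.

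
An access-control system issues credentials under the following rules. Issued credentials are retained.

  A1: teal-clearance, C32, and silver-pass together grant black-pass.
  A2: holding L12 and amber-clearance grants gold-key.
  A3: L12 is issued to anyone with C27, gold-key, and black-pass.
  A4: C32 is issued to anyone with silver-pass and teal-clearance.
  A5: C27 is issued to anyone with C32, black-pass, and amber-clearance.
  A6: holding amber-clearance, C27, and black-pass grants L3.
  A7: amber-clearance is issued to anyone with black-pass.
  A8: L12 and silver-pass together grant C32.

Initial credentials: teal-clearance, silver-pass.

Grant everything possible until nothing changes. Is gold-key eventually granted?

No

gold-key would need L12 and amber-clearance (A2), but L12 is never granted.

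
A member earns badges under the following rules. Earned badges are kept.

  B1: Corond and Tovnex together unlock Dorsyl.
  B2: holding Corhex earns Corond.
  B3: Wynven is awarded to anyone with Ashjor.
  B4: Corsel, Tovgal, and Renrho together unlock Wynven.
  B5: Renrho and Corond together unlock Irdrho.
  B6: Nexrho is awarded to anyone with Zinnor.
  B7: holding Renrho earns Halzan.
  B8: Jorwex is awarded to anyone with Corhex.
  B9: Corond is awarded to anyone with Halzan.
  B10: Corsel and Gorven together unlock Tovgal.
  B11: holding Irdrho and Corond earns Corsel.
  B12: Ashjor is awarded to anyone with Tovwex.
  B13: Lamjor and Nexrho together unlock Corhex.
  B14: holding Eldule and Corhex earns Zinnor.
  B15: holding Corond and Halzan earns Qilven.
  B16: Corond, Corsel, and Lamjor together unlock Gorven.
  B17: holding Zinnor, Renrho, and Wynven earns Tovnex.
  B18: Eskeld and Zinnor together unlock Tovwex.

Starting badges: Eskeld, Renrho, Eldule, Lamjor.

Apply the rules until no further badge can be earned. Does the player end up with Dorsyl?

No

Dorsyl would need Corond and Tovnex (B1), but Tovnex is never earned.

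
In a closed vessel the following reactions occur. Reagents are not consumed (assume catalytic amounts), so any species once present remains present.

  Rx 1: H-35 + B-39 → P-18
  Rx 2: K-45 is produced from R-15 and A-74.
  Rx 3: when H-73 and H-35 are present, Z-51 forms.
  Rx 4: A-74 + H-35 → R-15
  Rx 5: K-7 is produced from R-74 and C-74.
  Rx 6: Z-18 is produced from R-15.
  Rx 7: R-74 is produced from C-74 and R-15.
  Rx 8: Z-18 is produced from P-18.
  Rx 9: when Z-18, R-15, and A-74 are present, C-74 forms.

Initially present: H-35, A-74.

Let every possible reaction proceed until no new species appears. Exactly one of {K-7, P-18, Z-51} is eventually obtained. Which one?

K-7

A-74 and H-35 present → R-15 forms (Rx 4).
R-15 present → Z-18 forms (Rx 6).
Z-18, R-15, and A-74 present → C-74 forms (Rx 9).
C-74 and R-15 present → R-74 forms (Rx 7).
R-74 and C-74 present → K-7 forms (Rx 5).
Z-51 would need H-73 and H-35 (Rx 3), but H-73 never forms. P-18 would need H-35 and B-39 (Rx 1), but B-39 never forms.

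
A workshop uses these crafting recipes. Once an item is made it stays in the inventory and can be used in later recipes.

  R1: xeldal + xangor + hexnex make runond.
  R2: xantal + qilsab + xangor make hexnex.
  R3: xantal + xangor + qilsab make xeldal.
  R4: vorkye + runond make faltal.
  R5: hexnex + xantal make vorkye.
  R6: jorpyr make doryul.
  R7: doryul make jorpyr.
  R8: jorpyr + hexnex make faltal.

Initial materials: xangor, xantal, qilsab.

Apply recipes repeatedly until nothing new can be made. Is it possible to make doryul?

doryul would need jorpyr (R6), but jorpyr is never obtained.

No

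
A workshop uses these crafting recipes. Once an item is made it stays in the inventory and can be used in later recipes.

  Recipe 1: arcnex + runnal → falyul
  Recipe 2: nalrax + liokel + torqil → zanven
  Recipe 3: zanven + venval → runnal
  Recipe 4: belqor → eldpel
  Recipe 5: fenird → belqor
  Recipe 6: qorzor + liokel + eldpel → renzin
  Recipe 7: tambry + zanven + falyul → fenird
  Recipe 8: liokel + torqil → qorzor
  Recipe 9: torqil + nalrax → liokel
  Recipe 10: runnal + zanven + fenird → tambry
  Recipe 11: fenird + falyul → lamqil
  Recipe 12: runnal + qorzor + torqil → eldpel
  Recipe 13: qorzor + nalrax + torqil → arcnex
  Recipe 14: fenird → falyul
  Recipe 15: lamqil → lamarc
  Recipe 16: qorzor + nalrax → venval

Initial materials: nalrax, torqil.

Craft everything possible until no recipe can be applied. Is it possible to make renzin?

torqil + nalrax → liokel (Recipe 9).
nalrax + liokel + torqil → zanven (Recipe 2).
Using Recipe 8, liokel and torqil make qorzor.
qorzor + nalrax → venval (Recipe 16).
Using Recipe 3, zanven and venval make runnal.
runnal + qorzor + torqil → eldpel (Recipe 12).
Using Recipe 6, qorzor, liokel, and eldpel make renzin.

Yes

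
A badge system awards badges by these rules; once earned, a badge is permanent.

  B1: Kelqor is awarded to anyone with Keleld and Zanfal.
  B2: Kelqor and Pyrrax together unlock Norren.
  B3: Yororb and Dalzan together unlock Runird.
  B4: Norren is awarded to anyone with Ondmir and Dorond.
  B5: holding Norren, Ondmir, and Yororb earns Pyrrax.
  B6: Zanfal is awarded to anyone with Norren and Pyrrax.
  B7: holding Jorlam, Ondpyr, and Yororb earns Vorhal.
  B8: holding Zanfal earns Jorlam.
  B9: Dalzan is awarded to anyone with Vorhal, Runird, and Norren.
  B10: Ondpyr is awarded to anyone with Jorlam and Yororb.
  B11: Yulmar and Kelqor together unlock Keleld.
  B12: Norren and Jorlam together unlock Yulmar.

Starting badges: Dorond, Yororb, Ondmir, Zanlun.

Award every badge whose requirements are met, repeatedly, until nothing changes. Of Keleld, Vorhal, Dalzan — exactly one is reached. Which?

With Ondmir and Dorond, Norren is earned (B4).
With Norren, Ondmir, and Yororb, Pyrrax is earned (B5).
With Norren and Pyrrax, Zanfal is earned (B6).
With Zanfal, Jorlam is earned (B8).
With Jorlam and Yororb, Ondpyr is earned (B10).
With Jorlam, Ondpyr, and Yororb, Vorhal is earned (B7).
Keleld would need Yulmar and Kelqor (B11), but Kelqor is never earned. Dalzan would need Vorhal, Runird, and Norren (B9), but Runird is never earned.

Vorhal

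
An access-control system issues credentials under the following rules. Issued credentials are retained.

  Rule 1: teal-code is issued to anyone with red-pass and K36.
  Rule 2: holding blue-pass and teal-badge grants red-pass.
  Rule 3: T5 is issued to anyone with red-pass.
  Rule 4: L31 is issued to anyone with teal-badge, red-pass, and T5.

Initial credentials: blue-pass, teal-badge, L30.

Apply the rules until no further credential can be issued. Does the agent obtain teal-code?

No

teal-code would need red-pass and K36 (Rule 1), but K36 is never granted.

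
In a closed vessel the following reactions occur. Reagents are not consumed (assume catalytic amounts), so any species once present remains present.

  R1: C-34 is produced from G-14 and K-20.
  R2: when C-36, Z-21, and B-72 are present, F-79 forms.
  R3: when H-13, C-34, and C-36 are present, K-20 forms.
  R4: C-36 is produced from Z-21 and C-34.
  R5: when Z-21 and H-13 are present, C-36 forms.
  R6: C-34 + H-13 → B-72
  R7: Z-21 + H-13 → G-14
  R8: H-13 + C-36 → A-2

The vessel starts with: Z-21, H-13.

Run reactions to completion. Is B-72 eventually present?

B-72 would need C-34 and H-13 (R6), but C-34 never forms.

No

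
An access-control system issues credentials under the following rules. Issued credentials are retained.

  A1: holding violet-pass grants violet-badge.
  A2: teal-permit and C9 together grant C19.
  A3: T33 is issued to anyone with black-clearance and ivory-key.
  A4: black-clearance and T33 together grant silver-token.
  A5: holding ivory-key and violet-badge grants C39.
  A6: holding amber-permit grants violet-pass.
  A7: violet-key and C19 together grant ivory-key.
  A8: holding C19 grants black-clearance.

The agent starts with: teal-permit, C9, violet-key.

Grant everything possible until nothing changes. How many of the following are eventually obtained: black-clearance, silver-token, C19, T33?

4

Holding teal-permit and C9 grants C19 (A2).
Holding C19 grants black-clearance (A8).
Holding violet-key and C19 grants ivory-key (A7).
Holding black-clearance and ivory-key grants T33 (A3).
Holding black-clearance and T33 grants silver-token (A4).
black-clearance: reached.
silver-token: reached.
C19: reached.
T33: reached.
All 4 are reached.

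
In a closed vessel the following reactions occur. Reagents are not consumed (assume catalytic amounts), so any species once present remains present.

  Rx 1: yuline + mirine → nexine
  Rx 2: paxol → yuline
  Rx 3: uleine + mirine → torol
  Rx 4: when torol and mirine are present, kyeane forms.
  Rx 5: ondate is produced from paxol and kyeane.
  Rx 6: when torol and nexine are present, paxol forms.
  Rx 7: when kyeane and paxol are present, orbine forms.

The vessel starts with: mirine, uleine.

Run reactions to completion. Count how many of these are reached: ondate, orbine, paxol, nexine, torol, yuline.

uleine and mirine present → torol forms (Rx 3).
ondate would need paxol and kyeane (Rx 5), but paxol never forms.
orbine would need kyeane and paxol (Rx 7), but paxol never forms.
paxol would need torol and nexine (Rx 6), but nexine never forms.
nexine would need yuline and mirine (Rx 1), but yuline never forms.
torol: reached.
yuline would need paxol (Rx 2), but paxol never forms.
Reached: torol — 1 of the 6.

1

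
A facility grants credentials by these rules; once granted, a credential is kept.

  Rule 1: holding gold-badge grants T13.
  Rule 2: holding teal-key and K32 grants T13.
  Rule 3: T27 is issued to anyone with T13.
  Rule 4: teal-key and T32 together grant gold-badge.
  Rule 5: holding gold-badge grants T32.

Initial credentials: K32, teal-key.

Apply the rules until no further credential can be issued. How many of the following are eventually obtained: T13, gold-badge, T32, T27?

2

Holding teal-key and K32 grants T13 (Rule 2).
Holding T13 grants T27 (Rule 3).
T13: reached.
gold-badge would need teal-key and T32 (Rule 4), but T32 is never granted.
T32 would need gold-badge (Rule 5), but gold-badge is never granted.
T27: reached.
Reached: T13 and T27 — 2 of the 4.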